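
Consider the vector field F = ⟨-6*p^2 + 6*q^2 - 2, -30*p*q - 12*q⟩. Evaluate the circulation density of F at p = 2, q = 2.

∂F₂/∂p = -30*q
∂F₁/∂q = 12*q
Scalar curl = -42*q
At (2, 2): -84.

-84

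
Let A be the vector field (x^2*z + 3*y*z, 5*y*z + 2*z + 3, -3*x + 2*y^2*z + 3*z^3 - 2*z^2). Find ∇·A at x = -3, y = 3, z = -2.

∂A₁/∂x = 2*x*z
∂A₂/∂y = 5*z
∂A₃/∂z = 2*y^2 + 9*z^2 - 4*z
∇·A = 2*x*z + 2*y^2 + 9*z^2 + z
At (-3, 3, -2): 64.

64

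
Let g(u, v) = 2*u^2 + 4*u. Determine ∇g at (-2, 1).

∂g/∂u = 4*u + 4
∂g/∂v = 0
∇g = (4*u + 4, 0)
At (-2, 1): (-4, 0).

(-4, 0)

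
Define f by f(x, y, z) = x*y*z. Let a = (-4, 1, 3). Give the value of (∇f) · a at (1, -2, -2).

-24

∂f/∂x = y*z
∂f/∂y = x*z
∂f/∂z = x*y
∇f at (1, -2, -2) = (4, -2, -2)
∇f · a = (4)(-4) + (-2)(1) + (-2)(3) = -24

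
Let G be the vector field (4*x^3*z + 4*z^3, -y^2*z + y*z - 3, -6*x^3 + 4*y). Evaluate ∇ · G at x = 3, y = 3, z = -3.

-309

∂G₁/∂x = 12*x^2*z
∂G₂/∂y = -2*y*z + z
∂G₃/∂z = 0
∇·G = 12*x^2*z - 2*y*z + z
At (3, 3, -3): -309.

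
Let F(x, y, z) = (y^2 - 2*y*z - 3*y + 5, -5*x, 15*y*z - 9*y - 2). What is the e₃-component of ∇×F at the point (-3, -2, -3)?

-4

(∇×F)_3 = ∂F₂/∂x − ∂F₁/∂y
= -5 − (2*y - 2*z - 3)
= -2*y + 2*z - 2
At (-3, -2, -3): -4.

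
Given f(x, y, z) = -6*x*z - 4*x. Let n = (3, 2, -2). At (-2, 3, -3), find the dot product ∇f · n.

18

∂f/∂x = -6*z - 4
∂f/∂y = 0
∂f/∂z = -6*x
∇f at (-2, 3, -3) = (14, 0, 12)
∇f · n = (14)(3) + (0)(2) + (12)(-2) = 18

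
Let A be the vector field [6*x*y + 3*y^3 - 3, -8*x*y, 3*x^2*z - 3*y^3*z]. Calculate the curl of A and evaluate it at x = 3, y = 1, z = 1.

(∇×A)₁ = ∂A₃/∂y − ∂A₂/∂z = -9*y^2*z
(∇×A)₂ = ∂A₁/∂z − ∂A₃/∂x = -6*x*z
(∇×A)₃ = ∂A₂/∂x − ∂A₁/∂y = -6*x - 9*y^2 - 8*y
∇×A = (-9*y^2*z, -6*x*z, -6*x - 9*y^2 - 8*y)
At (3, 1, 1): (-9, -18, -35).

(-9, -18, -35)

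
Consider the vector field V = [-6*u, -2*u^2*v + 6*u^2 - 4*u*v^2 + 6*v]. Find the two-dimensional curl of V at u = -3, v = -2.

∂V₂/∂u = -4*u*v + 12*u - 4*v^2
∂V₁/∂v = 0
Scalar curl = -4*u*v + 12*u - 4*v^2
At (-3, -2): -76.

-76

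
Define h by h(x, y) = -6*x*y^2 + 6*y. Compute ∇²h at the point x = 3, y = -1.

∂²h/∂x² = 0
∂²h/∂y² = -12*x
∇²h = -12*x
At (3, -1): -36.

-36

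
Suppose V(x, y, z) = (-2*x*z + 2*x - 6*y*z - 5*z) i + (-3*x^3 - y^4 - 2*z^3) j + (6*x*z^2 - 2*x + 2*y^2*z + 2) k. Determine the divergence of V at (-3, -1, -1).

46

∂V₁/∂x = -2*z + 2
∂V₂/∂y = -4*y^3
∂V₃/∂z = 12*x*z + 2*y^2
∇·V = 12*x*z - 4*y^3 + 2*y^2 - 2*z + 2
At (-3, -1, -1): 46.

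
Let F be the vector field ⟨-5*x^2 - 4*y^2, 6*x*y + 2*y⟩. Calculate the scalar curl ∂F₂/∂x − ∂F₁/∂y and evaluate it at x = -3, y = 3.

42

∂F₂/∂x = 6*y
∂F₁/∂y = -8*y
Scalar curl = 14*y
At (-3, 3): 42.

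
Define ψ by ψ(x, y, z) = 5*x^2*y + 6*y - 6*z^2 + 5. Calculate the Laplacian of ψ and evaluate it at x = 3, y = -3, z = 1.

∂²ψ/∂x² = 10*y
∂²ψ/∂y² = 0
∂²ψ/∂z² = -12
∇²ψ = 10*y - 12
At (3, -3, 1): -42.

-42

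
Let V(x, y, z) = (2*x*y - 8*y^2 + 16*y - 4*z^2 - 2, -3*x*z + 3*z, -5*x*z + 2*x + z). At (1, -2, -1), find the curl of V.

(0, 1, -47)

(∇×V)₁ = ∂V₃/∂y − ∂V₂/∂z = 3*x - 3
(∇×V)₂ = ∂V₁/∂z − ∂V₃/∂x = -3*z - 2
(∇×V)₃ = ∂V₂/∂x − ∂V₁/∂y = -2*x + 16*y - 3*z - 16
∇×V = (3*x - 3, -3*z - 2, -2*x + 16*y - 3*z - 16)
At (1, -2, -1): (0, 1, -47).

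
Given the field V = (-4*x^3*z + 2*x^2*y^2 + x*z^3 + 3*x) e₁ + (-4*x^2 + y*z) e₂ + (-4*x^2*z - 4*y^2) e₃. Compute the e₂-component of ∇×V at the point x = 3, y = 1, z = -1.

(∇×V)_2 = ∂V₁/∂z − ∂V₃/∂x
= -4*x^3 + 3*x*z^2 − (-8*x*z)
= -4*x^3 + 3*x*z^2 + 8*x*z
At (3, 1, -1): -123.

-123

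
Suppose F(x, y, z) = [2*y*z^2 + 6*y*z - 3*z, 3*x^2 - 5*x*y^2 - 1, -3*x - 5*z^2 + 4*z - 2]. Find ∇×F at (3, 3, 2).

(∇×F)₁ = ∂F₃/∂y − ∂F₂/∂z = 0
(∇×F)₂ = ∂F₁/∂z − ∂F₃/∂x = 4*y*z + 6*y
(∇×F)₃ = ∂F₂/∂x − ∂F₁/∂y = 6*x - 5*y^2 - 2*z^2 - 6*z
∇×F = (0, 4*y*z + 6*y, 6*x - 5*y^2 - 2*z^2 - 6*z)
At (3, 3, 2): (0, 42, -47).

(0, 42, -47)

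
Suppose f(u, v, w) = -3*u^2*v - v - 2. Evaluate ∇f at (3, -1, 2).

∂f/∂u = -6*u*v
∂f/∂v = -3*u^2 - 1
∂f/∂w = 0
∇f = (-6*u*v, -3*u^2 - 1, 0)
At (3, -1, 2): (18, -28, 0).

(18, -28, 0)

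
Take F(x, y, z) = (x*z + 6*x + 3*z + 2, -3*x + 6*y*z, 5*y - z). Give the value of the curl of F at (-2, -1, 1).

(∇×F)₁ = ∂F₃/∂y − ∂F₂/∂z = -6*y + 5
(∇×F)₂ = ∂F₁/∂z − ∂F₃/∂x = x + 3
(∇×F)₃ = ∂F₂/∂x − ∂F₁/∂y = -3
∇×F = (-6*y + 5, x + 3, -3)
At (-2, -1, 1): (11, 1, -3).

(11, 1, -3)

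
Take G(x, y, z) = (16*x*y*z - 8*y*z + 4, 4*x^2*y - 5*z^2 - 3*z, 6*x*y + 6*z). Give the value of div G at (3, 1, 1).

∂G₁/∂x = 16*y*z
∂G₂/∂y = 4*x^2
∂G₃/∂z = 6
∇·G = 4*x^2 + 16*y*z + 6
At (3, 1, 1): 58.

58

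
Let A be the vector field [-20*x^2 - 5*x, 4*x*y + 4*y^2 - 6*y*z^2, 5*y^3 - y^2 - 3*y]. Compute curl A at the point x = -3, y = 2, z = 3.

(∇×A)₁ = ∂A₃/∂y − ∂A₂/∂z = 15*y^2 + 12*y*z - 2*y - 3
(∇×A)₂ = ∂A₁/∂z − ∂A₃/∂x = 0
(∇×A)₃ = ∂A₂/∂x − ∂A₁/∂y = 4*y
∇×A = (15*y^2 + 12*y*z - 2*y - 3, 0, 4*y)
At (-3, 2, 3): (125, 0, 8).

(125, 0, 8)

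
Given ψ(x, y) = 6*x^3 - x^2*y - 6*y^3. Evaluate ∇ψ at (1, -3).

(24, -163)

∂ψ/∂x = 18*x^2 - 2*x*y
∂ψ/∂y = -x^2 - 18*y^2
∇ψ = (18*x^2 - 2*x*y, -x^2 - 18*y^2)
At (1, -3): (24, -163).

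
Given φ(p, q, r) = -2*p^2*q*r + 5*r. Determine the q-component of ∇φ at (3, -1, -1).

18

(∇φ)_2 = ∂φ/∂q = -2*p^2*r
At (3, -1, -1): 18.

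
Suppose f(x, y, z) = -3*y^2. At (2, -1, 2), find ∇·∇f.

∂²f/∂x² = 0
∂²f/∂y² = -6
∂²f/∂z² = 0
∇²f = -6
At (2, -1, 2): -6.

-6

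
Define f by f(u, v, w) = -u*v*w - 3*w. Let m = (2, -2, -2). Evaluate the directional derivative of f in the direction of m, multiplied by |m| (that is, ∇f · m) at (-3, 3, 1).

∂f/∂u = -v*w
∂f/∂v = -u*w
∂f/∂w = -u*v - 3
∇f at (-3, 3, 1) = (-3, 3, 6)
∇f · m = (-3)(2) + (3)(-2) + (6)(-2) = -24

-24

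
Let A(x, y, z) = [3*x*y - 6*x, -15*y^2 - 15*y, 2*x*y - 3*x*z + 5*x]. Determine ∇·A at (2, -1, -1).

0

∂A₁/∂x = 3*y - 6
∂A₂/∂y = -30*y - 15
∂A₃/∂z = -3*x
∇·A = -3*x - 27*y - 21
At (2, -1, -1): 0.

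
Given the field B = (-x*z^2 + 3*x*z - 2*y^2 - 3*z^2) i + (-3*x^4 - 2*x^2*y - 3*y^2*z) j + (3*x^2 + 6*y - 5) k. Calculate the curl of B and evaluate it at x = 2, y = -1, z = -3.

(9, 24, -92)

(∇×B)₁ = ∂B₃/∂y − ∂B₂/∂z = 3*y^2 + 6
(∇×B)₂ = ∂B₁/∂z − ∂B₃/∂x = -2*x*z - 3*x - 6*z
(∇×B)₃ = ∂B₂/∂x − ∂B₁/∂y = -12*x^3 - 4*x*y + 4*y
∇×B = (3*y^2 + 6, -2*x*z - 3*x - 6*z, -12*x^3 - 4*x*y + 4*y)
At (2, -1, -3): (9, 24, -92).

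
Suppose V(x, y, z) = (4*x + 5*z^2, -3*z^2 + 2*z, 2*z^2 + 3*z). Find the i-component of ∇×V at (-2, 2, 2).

(∇×V)_1 = ∂V₃/∂y − ∂V₂/∂z
= 0 − (-6*z + 2)
= 6*z - 2
At (-2, 2, 2): 10.

10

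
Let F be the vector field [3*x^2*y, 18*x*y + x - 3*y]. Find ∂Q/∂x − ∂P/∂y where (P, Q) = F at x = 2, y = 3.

∂F₂/∂x = 18*y + 1
∂F₁/∂y = 3*x^2
Scalar curl = -3*x^2 + 18*y + 1
At (2, 3): 43.

43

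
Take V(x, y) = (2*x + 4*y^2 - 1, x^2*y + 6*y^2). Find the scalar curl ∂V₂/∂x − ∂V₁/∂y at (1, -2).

12

∂V₂/∂x = 2*x*y
∂V₁/∂y = 8*y
Scalar curl = 2*x*y - 8*y
At (1, -2): 12.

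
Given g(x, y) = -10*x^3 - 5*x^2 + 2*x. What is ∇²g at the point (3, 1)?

∂²g/∂x² = -10*(6*x + 1)
∂²g/∂y² = 0
∇²g = -60*x - 10
At (3, 1): -190.

-190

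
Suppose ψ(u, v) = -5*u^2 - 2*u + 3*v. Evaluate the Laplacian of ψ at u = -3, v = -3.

-10

∂²ψ/∂u² = -10
∂²ψ/∂v² = 0
∇²ψ = -10
At (-3, -3): -10.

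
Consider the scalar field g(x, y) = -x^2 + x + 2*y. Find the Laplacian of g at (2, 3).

-2

∂²g/∂x² = -2
∂²g/∂y² = 0
∇²g = -2
At (2, 3): -2.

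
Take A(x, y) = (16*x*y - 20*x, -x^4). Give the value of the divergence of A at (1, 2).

∂A₁/∂x = 16*y - 20
∂A₂/∂y = 0
∇·A = 16*y - 20
At (1, 2): 12.

12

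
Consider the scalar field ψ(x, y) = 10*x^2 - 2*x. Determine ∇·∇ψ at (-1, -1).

20

∂²ψ/∂x² = 20
∂²ψ/∂y² = 0
∇²ψ = 20
At (-1, -1): 20.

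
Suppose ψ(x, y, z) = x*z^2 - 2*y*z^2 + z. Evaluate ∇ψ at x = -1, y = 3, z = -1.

∂ψ/∂x = z^2
∂ψ/∂y = -2*z^2
∂ψ/∂z = 2*x*z - 4*y*z + 1
∇ψ = (z^2, -2*z^2, 2*x*z - 4*y*z + 1)
At (-1, 3, -1): (1, -2, 15).

(1, -2, 15)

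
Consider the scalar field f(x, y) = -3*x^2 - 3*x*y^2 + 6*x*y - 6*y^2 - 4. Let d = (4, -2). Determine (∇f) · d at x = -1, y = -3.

-180

∂f/∂x = -6*x - 3*y^2 + 6*y
∂f/∂y = -6*x*y + 6*x - 12*y
∇f at (-1, -3) = (-39, 12)
∇f · d = (-39)(4) + (12)(-2) = -180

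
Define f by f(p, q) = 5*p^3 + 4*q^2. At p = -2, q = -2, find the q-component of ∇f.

-16

(∇f)_2 = ∂f/∂q = 8*q
At (-2, -2): -16.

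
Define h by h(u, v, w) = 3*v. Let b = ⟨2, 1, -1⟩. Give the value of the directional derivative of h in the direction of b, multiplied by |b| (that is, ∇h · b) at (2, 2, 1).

3

∂h/∂u = 0
∂h/∂v = 3
∂h/∂w = 0
∇h at (2, 2, 1) = (0, 3, 0)
∇h · b = (0)(2) + (3)(1) + (0)(-1) = 3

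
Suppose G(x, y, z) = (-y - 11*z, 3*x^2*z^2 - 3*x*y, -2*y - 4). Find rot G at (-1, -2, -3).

(16, -11, -47)

(∇×G)₁ = ∂G₃/∂y − ∂G₂/∂z = -6*x^2*z - 2
(∇×G)₂ = ∂G₁/∂z − ∂G₃/∂x = -11
(∇×G)₃ = ∂G₂/∂x − ∂G₁/∂y = 6*x*z^2 - 3*y + 1
∇×G = (-6*x^2*z - 2, -11, 6*x*z^2 - 3*y + 1)
At (-1, -2, -3): (16, -11, -47).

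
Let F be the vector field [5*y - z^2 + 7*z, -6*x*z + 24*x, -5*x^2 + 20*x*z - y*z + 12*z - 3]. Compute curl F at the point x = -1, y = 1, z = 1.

(-7, -25, 13)

(∇×F)₁ = ∂F₃/∂y − ∂F₂/∂z = 6*x - z
(∇×F)₂ = ∂F₁/∂z − ∂F₃/∂x = 10*x - 22*z + 7
(∇×F)₃ = ∂F₂/∂x − ∂F₁/∂y = -6*z + 19
∇×F = (6*x - z, 10*x - 22*z + 7, -6*z + 19)
At (-1, 1, 1): (-7, -25, 13).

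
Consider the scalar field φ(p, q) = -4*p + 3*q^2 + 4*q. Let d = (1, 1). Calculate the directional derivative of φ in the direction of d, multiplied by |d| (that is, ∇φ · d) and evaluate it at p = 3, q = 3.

∂φ/∂p = -4
∂φ/∂q = 6*q + 4
∇φ at (3, 3) = (-4, 22)
∇φ · d = (-4)(1) + (22)(1) = 18

18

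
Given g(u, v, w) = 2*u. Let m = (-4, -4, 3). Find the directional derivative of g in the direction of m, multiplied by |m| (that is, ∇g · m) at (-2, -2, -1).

-8

∂g/∂u = 2
∂g/∂v = 0
∂g/∂w = 0
∇g at (-2, -2, -1) = (2, 0, 0)
∇g · m = (2)(-4) + (0)(-4) + (0)(3) = -8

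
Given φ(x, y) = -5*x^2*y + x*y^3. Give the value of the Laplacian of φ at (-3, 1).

-28

∂²φ/∂x² = -10*y
∂²φ/∂y² = 6*x*y
∇²φ = 6*x*y - 10*y
At (-3, 1): -28.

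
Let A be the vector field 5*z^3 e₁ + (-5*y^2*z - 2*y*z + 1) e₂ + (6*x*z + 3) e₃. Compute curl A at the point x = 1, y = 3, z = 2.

(51, 48, 0)

(∇×A)₁ = ∂A₃/∂y − ∂A₂/∂z = 5*y^2 + 2*y
(∇×A)₂ = ∂A₁/∂z − ∂A₃/∂x = 15*z^2 - 6*z
(∇×A)₃ = ∂A₂/∂x − ∂A₁/∂y = 0
∇×A = (5*y^2 + 2*y, 15*z^2 - 6*z, 0)
At (1, 3, 2): (51, 48, 0).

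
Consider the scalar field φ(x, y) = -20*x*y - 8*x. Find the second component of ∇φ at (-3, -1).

60

(∇φ)_2 = ∂φ/∂y = -20*x
At (-3, -1): 60.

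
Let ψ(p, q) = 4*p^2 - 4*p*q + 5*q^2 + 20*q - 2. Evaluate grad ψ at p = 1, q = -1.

(12, 6)

∂ψ/∂p = 8*p - 4*q
∂ψ/∂q = -4*p + 10*q + 20
∇ψ = (8*p - 4*q, -4*p + 10*q + 20)
At (1, -1): (12, 6).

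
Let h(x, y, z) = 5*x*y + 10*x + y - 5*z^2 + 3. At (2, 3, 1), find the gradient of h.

∂h/∂x = 5*y + 10
∂h/∂y = 5*x + 1
∂h/∂z = -10*z
∇h = (5*y + 10, 5*x + 1, -10*z)
At (2, 3, 1): (25, 11, -10).

(25, 11, -10)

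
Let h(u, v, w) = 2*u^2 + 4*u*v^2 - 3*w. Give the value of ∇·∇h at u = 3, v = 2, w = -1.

∂²h/∂u² = 4
∂²h/∂v² = 8*u
∂²h/∂w² = 0
∇²h = 8*u + 4
At (3, 2, -1): 28.

28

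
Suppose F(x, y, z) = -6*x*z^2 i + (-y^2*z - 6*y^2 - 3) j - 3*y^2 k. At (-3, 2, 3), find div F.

-90

∂F₁/∂x = -6*z^2
∂F₂/∂y = -2*y*z - 12*y
∂F₃/∂z = 0
∇·F = -2*y*z - 12*y - 6*z^2
At (-3, 2, 3): -90.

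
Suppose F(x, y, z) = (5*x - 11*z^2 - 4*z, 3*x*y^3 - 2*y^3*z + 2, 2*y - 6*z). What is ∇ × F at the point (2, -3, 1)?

(-52, -26, -81)

(∇×F)₁ = ∂F₃/∂y − ∂F₂/∂z = 2*y^3 + 2
(∇×F)₂ = ∂F₁/∂z − ∂F₃/∂x = -22*z - 4
(∇×F)₃ = ∂F₂/∂x − ∂F₁/∂y = 3*y^3
∇×F = (2*y^3 + 2, -22*z - 4, 3*y^3)
At (2, -3, 1): (-52, -26, -81).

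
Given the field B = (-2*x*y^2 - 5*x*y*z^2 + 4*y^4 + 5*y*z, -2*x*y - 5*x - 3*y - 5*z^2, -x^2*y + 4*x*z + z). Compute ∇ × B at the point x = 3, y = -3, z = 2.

(∇×B)₁ = ∂B₃/∂y − ∂B₂/∂z = -x^2 + 10*z
(∇×B)₂ = ∂B₁/∂z − ∂B₃/∂x = -10*x*y*z + 2*x*y + 5*y - 4*z
(∇×B)₃ = ∂B₂/∂x − ∂B₁/∂y = 4*x*y + 5*x*z^2 - 16*y^3 - 2*y - 5*z - 5
∇×B = (-x^2 + 10*z, -10*x*y*z + 2*x*y + 5*y - 4*z, 4*x*y + 5*x*z^2 - 16*y^3 - 2*y - 5*z - 5)
At (3, -3, 2): (11, 139, 447).

(11, 139, 447)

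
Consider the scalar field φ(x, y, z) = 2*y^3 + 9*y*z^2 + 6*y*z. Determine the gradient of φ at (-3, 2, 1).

(0, 39, 48)

∂φ/∂x = 0
∂φ/∂y = 6*y^2 + 9*z^2 + 6*z
∂φ/∂z = 18*y*z + 6*y
∇φ = (0, 6*y^2 + 9*z^2 + 6*z, 18*y*z + 6*y)
At (-3, 2, 1): (0, 39, 48).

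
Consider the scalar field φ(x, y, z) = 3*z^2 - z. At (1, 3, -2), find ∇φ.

∂φ/∂x = 0
∂φ/∂y = 0
∂φ/∂z = 6*z - 1
∇φ = (0, 0, 6*z - 1)
At (1, 3, -2): (0, 0, -13).

(0, 0, -13)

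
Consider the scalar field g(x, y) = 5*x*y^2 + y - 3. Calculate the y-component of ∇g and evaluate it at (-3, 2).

(∇g)_2 = ∂g/∂y = 10*x*y + 1
At (-3, 2): -59.

-59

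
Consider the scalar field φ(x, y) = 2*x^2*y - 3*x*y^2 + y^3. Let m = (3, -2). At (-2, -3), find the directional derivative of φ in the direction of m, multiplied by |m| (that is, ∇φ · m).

-7

∂φ/∂x = 4*x*y - 3*y^2
∂φ/∂y = 2*x^2 - 6*x*y + 3*y^2
∇φ at (-2, -3) = (-3, -1)
∇φ · m = (-3)(3) + (-1)(-2) = -7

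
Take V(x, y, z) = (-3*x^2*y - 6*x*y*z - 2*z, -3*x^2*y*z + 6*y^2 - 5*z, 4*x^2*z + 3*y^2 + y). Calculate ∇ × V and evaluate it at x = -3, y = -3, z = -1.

(∇×V)₁ = ∂V₃/∂y − ∂V₂/∂z = 3*x^2*y + 6*y + 6
(∇×V)₂ = ∂V₁/∂z − ∂V₃/∂x = -6*x*y - 8*x*z - 2
(∇×V)₃ = ∂V₂/∂x − ∂V₁/∂y = 3*x^2 - 6*x*y*z + 6*x*z
∇×V = (3*x^2*y + 6*y + 6, -6*x*y - 8*x*z - 2, 3*x^2 - 6*x*y*z + 6*x*z)
At (-3, -3, -1): (-93, -80, 99).

(-93, -80, 99)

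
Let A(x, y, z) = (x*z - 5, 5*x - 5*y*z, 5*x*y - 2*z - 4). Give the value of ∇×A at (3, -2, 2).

(∇×A)₁ = ∂A₃/∂y − ∂A₂/∂z = 5*x + 5*y
(∇×A)₂ = ∂A₁/∂z − ∂A₃/∂x = x - 5*y
(∇×A)₃ = ∂A₂/∂x − ∂A₁/∂y = 5
∇×A = (5*x + 5*y, x - 5*y, 5)
At (3, -2, 2): (5, 13, 5).

(5, 13, 5)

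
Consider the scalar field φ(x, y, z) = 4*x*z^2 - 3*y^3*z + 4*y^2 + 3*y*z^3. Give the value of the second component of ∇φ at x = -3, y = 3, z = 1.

-54

(∇φ)_2 = ∂φ/∂y = -9*y^2*z + 8*y + 3*z^3
At (-3, 3, 1): -54.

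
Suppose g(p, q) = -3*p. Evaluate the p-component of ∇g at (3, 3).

-3

(∇g)_1 = ∂g/∂p = -3
At (3, 3): -3.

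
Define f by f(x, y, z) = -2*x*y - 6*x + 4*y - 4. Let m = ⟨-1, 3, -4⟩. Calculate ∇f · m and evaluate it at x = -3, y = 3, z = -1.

∂f/∂x = -2*y - 6
∂f/∂y = -2*x + 4
∂f/∂z = 0
∇f at (-3, 3, -1) = (-12, 10, 0)
∇f · m = (-12)(-1) + (10)(3) + (0)(-4) = 42

42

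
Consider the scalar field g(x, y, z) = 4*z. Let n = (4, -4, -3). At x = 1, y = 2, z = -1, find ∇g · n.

-12

∂g/∂x = 0
∂g/∂y = 0
∂g/∂z = 4
∇g at (1, 2, -1) = (0, 0, 4)
∇g · n = (0)(4) + (0)(-4) + (4)(-3) = -12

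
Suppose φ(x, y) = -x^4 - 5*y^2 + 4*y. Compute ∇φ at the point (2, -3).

∂φ/∂x = -4*x^3
∂φ/∂y = -10*y + 4
∇φ = (-4*x^3, -10*y + 4)
At (2, -3): (-32, 34).

(-32, 34)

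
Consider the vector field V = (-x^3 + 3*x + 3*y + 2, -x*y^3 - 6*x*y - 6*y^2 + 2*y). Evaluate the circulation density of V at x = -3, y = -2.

17

∂V₂/∂x = -y^3 - 6*y
∂V₁/∂y = 3
Scalar curl = -y^3 - 6*y - 3
At (-3, -2): 17.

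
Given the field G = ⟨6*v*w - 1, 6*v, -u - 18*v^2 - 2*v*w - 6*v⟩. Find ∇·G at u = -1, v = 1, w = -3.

∂G₁/∂u = 0
∂G₂/∂v = 6
∂G₃/∂w = -2*v
∇·G = -2*v + 6
At (-1, 1, -3): 4.

4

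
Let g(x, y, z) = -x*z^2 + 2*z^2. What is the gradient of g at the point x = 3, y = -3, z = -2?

∂g/∂x = -z^2
∂g/∂y = 0
∂g/∂z = -2*x*z + 4*z
∇g = (-z^2, 0, -2*x*z + 4*z)
At (3, -3, -2): (-4, 0, 4).

(-4, 0, 4)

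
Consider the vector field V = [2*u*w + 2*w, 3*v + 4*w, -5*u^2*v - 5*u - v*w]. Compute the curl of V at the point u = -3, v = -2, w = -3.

(-46, 61, 0)

(∇×V)₁ = ∂V₃/∂v − ∂V₂/∂w = -5*u^2 - w - 4
(∇×V)₂ = ∂V₁/∂w − ∂V₃/∂u = 10*u*v + 2*u + 7
(∇×V)₃ = ∂V₂/∂u − ∂V₁/∂v = 0
∇×V = (-5*u^2 - w - 4, 10*u*v + 2*u + 7, 0)
At (-3, -2, -3): (-46, 61, 0).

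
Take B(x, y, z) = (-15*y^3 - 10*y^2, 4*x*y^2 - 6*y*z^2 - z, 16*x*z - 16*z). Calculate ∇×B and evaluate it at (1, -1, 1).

(∇×B)₁ = ∂B₃/∂y − ∂B₂/∂z = 12*y*z + 1
(∇×B)₂ = ∂B₁/∂z − ∂B₃/∂x = -16*z
(∇×B)₃ = ∂B₂/∂x − ∂B₁/∂y = 49*y^2 + 20*y
∇×B = (12*y*z + 1, -16*z, 49*y^2 + 20*y)
At (1, -1, 1): (-11, -16, 29).

(-11, -16, 29)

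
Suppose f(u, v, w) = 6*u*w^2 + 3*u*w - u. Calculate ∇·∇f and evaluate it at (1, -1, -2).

12

∂²f/∂u² = 0
∂²f/∂v² = 0
∂²f/∂w² = 12*u
∇²f = 12*u
At (1, -1, -2): 12.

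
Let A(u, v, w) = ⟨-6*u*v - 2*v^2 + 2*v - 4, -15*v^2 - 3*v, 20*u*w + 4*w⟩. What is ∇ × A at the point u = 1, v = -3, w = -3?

(∇×A)₁ = ∂A₃/∂v − ∂A₂/∂w = 0
(∇×A)₂ = ∂A₁/∂w − ∂A₃/∂u = -20*w
(∇×A)₃ = ∂A₂/∂u − ∂A₁/∂v = 6*u + 4*v - 2
∇×A = (0, -20*w, 6*u + 4*v - 2)
At (1, -3, -3): (0, 60, -8).

(0, 60, -8)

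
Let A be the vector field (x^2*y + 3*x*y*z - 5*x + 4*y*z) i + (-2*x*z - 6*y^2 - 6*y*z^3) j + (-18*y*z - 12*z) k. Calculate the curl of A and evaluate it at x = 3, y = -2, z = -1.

(∇×A)₁ = ∂A₃/∂y − ∂A₂/∂z = 2*x + 18*y*z^2 - 18*z
(∇×A)₂ = ∂A₁/∂z − ∂A₃/∂x = 3*x*y + 4*y
(∇×A)₃ = ∂A₂/∂x − ∂A₁/∂y = -x^2 - 3*x*z - 6*z
∇×A = (2*x + 18*y*z^2 - 18*z, 3*x*y + 4*y, -x^2 - 3*x*z - 6*z)
At (3, -2, -1): (-12, -26, 6).

(-12, -26, 6)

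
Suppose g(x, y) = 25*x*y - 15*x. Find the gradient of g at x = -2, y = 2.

∂g/∂x = 25*y - 15
∂g/∂y = 25*x
∇g = (25*y - 15, 25*x)
At (-2, 2): (35, -50).

(35, -50)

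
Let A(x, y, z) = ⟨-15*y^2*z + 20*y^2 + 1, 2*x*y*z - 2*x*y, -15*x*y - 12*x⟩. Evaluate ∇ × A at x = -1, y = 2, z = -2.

(∇×A)₁ = ∂A₃/∂y − ∂A₂/∂z = -2*x*y - 15*x
(∇×A)₂ = ∂A₁/∂z − ∂A₃/∂x = -15*y^2 + 15*y + 12
(∇×A)₃ = ∂A₂/∂x − ∂A₁/∂y = 32*y*z - 42*y
∇×A = (-2*x*y - 15*x, -15*y^2 + 15*y + 12, 32*y*z - 42*y)
At (-1, 2, -2): (19, -18, -212).

(19, -18, -212)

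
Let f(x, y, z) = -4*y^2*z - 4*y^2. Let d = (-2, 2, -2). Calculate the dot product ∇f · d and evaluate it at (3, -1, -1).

∂f/∂x = 0
∂f/∂y = -8*y*z - 8*y
∂f/∂z = -4*y^2
∇f at (3, -1, -1) = (0, 0, -4)
∇f · d = (0)(-2) + (0)(2) + (-4)(-2) = 8

8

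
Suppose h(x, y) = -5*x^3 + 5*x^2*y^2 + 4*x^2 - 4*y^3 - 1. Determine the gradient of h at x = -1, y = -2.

∂h/∂x = -15*x^2 + 10*x*y^2 + 8*x
∂h/∂y = 10*x^2*y - 12*y^2
∇h = (-15*x^2 + 10*x*y^2 + 8*x, 10*x^2*y - 12*y^2)
At (-1, -2): (-63, -68).

(-63, -68)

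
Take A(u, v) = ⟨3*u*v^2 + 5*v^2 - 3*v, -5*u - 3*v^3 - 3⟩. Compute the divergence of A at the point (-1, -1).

∂A₁/∂u = 3*v^2
∂A₂/∂v = -9*v^2
∇·A = -6*v^2
At (-1, -1): -6.

-6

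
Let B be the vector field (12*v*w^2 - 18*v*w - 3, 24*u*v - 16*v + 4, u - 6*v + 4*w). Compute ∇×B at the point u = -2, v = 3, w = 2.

(-6, 89, 60)

(∇×B)₁ = ∂B₃/∂v − ∂B₂/∂w = -6
(∇×B)₂ = ∂B₁/∂w − ∂B₃/∂u = 24*v*w - 18*v - 1
(∇×B)₃ = ∂B₂/∂u − ∂B₁/∂v = 24*v - 12*w^2 + 18*w
∇×B = (-6, 24*v*w - 18*v - 1, 24*v - 12*w^2 + 18*w)
At (-2, 3, 2): (-6, 89, 60).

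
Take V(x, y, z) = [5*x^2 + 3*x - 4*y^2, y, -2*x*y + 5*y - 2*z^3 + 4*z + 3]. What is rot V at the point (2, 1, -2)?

(∇×V)₁ = ∂V₃/∂y − ∂V₂/∂z = -2*x + 5
(∇×V)₂ = ∂V₁/∂z − ∂V₃/∂x = 2*y
(∇×V)₃ = ∂V₂/∂x − ∂V₁/∂y = 8*y
∇×V = (-2*x + 5, 2*y, 8*y)
At (2, 1, -2): (1, 2, 8).

(1, 2, 8)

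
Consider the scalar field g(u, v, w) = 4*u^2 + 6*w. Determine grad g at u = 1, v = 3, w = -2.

(8, 0, 6)

∂g/∂u = 8*u
∂g/∂v = 0
∂g/∂w = 6
∇g = (8*u, 0, 6)
At (1, 3, -2): (8, 0, 6).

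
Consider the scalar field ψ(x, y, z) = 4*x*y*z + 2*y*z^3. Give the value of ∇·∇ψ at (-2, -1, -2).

24

∂²ψ/∂x² = 0
∂²ψ/∂y² = 0
∂²ψ/∂z² = 12*y*z
∇²ψ = 12*y*z
At (-2, -1, -2): 24.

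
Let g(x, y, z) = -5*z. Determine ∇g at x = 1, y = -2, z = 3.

∂g/∂x = 0
∂g/∂y = 0
∂g/∂z = -5
∇g = (0, 0, -5)
At (1, -2, 3): (0, 0, -5).

(0, 0, -5)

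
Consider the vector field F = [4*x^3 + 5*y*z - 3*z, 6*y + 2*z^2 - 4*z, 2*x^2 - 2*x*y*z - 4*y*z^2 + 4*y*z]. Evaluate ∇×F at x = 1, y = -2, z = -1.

(∇×F)₁ = ∂F₃/∂y − ∂F₂/∂z = -2*x*z - 4*z^2 + 4
(∇×F)₂ = ∂F₁/∂z − ∂F₃/∂x = -4*x + 2*y*z + 5*y - 3
(∇×F)₃ = ∂F₂/∂x − ∂F₁/∂y = -5*z
∇×F = (-2*x*z - 4*z^2 + 4, -4*x + 2*y*z + 5*y - 3, -5*z)
At (1, -2, -1): (2, -13, 5).

(2, -13, 5)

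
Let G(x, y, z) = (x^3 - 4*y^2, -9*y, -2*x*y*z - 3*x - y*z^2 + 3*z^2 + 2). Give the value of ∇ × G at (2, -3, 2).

(∇×G)₁ = ∂G₃/∂y − ∂G₂/∂z = -2*x*z - z^2
(∇×G)₂ = ∂G₁/∂z − ∂G₃/∂x = 2*y*z + 3
(∇×G)₃ = ∂G₂/∂x − ∂G₁/∂y = 8*y
∇×G = (-2*x*z - z^2, 2*y*z + 3, 8*y)
At (2, -3, 2): (-12, -9, -24).

(-12, -9, -24)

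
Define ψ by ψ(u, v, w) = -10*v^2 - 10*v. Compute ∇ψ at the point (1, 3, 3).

(0, -70, 0)

∂ψ/∂u = 0
∂ψ/∂v = -20*v - 10
∂ψ/∂w = 0
∇ψ = (0, -20*v - 10, 0)
At (1, 3, 3): (0, -70, 0).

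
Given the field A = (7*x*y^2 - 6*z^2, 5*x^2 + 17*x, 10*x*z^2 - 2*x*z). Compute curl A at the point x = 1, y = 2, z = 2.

(0, -60, -1)

(∇×A)₁ = ∂A₃/∂y − ∂A₂/∂z = 0
(∇×A)₂ = ∂A₁/∂z − ∂A₃/∂x = -10*z^2 - 10*z
(∇×A)₃ = ∂A₂/∂x − ∂A₁/∂y = -14*x*y + 10*x + 17
∇×A = (0, -10*z^2 - 10*z, -14*x*y + 10*x + 17)
At (1, 2, 2): (0, -60, -1).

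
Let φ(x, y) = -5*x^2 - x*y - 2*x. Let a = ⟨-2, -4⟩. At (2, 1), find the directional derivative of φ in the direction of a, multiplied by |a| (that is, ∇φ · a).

∂φ/∂x = -10*x - y - 2
∂φ/∂y = -x
∇φ at (2, 1) = (-23, -2)
∇φ · a = (-23)(-2) + (-2)(-4) = 54

54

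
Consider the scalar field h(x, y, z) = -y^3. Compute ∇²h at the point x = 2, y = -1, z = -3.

∂²h/∂x² = 0
∂²h/∂y² = -6*y
∂²h/∂z² = 0
∇²h = -6*y
At (2, -1, -3): 6.

6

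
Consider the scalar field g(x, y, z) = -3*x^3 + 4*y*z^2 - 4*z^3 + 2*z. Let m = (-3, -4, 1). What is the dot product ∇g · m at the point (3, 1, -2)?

117

∂g/∂x = -9*x^2
∂g/∂y = 4*z^2
∂g/∂z = 8*y*z - 12*z^2 + 2
∇g at (3, 1, -2) = (-81, 16, -62)
∇g · m = (-81)(-3) + (16)(-4) + (-62)(1) = 117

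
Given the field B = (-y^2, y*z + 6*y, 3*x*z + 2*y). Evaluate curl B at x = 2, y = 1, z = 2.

(∇×B)₁ = ∂B₃/∂y − ∂B₂/∂z = -y + 2
(∇×B)₂ = ∂B₁/∂z − ∂B₃/∂x = -3*z
(∇×B)₃ = ∂B₂/∂x − ∂B₁/∂y = 2*y
∇×B = (-y + 2, -3*z, 2*y)
At (2, 1, 2): (1, -6, 2).

(1, -6, 2)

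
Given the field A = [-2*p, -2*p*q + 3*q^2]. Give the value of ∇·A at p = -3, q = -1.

-2

∂A₁/∂p = -2
∂A₂/∂q = -2*p + 6*q
∇·A = -2*p + 6*q - 2
At (-3, -1): -2.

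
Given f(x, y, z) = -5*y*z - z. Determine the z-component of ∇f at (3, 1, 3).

(∇f)_3 = ∂f/∂z = -5*y - 1
At (3, 1, 3): -6.

-6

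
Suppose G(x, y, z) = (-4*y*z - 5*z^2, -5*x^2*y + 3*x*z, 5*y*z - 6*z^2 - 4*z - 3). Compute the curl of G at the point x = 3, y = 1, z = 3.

(∇×G)₁ = ∂G₃/∂y − ∂G₂/∂z = -3*x + 5*z
(∇×G)₂ = ∂G₁/∂z − ∂G₃/∂x = -4*y - 10*z
(∇×G)₃ = ∂G₂/∂x − ∂G₁/∂y = -10*x*y + 7*z
∇×G = (-3*x + 5*z, -4*y - 10*z, -10*x*y + 7*z)
At (3, 1, 3): (6, -34, -9).

(6, -34, -9)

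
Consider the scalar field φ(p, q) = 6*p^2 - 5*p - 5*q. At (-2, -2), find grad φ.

(-29, -5)

∂φ/∂p = 12*p - 5
∂φ/∂q = -5
∇φ = (12*p - 5, -5)
At (-2, -2): (-29, -5).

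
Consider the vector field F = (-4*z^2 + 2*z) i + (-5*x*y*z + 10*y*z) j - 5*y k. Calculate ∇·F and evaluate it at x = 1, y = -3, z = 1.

5

∂F₁/∂x = 0
∂F₂/∂y = -5*x*z + 10*z
∂F₃/∂z = 0
∇·F = -5*x*z + 10*z
At (1, -3, 1): 5.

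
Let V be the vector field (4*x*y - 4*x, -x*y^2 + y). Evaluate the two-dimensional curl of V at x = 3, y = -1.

-13

∂V₂/∂x = -y^2
∂V₁/∂y = 4*x
Scalar curl = -4*x - y^2
At (3, -1): -13.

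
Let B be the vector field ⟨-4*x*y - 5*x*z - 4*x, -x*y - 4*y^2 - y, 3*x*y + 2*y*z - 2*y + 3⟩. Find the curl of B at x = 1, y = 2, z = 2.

(∇×B)₁ = ∂B₃/∂y − ∂B₂/∂z = 3*x + 2*z - 2
(∇×B)₂ = ∂B₁/∂z − ∂B₃/∂x = -5*x - 3*y
(∇×B)₃ = ∂B₂/∂x − ∂B₁/∂y = 4*x - y
∇×B = (3*x + 2*z - 2, -5*x - 3*y, 4*x - y)
At (1, 2, 2): (5, -11, 2).

(5, -11, 2)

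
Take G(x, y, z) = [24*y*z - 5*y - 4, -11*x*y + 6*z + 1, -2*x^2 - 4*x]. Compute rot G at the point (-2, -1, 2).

(∇×G)₁ = ∂G₃/∂y − ∂G₂/∂z = -6
(∇×G)₂ = ∂G₁/∂z − ∂G₃/∂x = 4*x + 24*y + 4
(∇×G)₃ = ∂G₂/∂x − ∂G₁/∂y = -11*y - 24*z + 5
∇×G = (-6, 4*x + 24*y + 4, -11*y - 24*z + 5)
At (-2, -1, 2): (-6, -28, -32).

(-6, -28, -32)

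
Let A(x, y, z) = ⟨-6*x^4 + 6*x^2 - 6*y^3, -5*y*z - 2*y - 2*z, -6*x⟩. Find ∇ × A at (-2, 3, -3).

(17, 6, 162)

(∇×A)₁ = ∂A₃/∂y − ∂A₂/∂z = 5*y + 2
(∇×A)₂ = ∂A₁/∂z − ∂A₃/∂x = 6
(∇×A)₃ = ∂A₂/∂x − ∂A₁/∂y = 18*y^2
∇×A = (5*y + 2, 6, 18*y^2)
At (-2, 3, -3): (17, 6, 162).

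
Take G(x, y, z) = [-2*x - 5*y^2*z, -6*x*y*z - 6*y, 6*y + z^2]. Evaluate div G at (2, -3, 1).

∂G₁/∂x = -2
∂G₂/∂y = -6*x*z - 6
∂G₃/∂z = 2*z
∇·G = -6*x*z + 2*z - 8
At (2, -3, 1): -18.

-18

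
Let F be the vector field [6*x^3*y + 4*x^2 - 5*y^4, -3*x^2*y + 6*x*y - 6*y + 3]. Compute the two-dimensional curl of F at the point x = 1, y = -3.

∂F₂/∂x = -6*x*y + 6*y
∂F₁/∂y = 6*x^3 - 20*y^3
Scalar curl = -6*x^3 - 6*x*y + 20*y^3 + 6*y
At (1, -3): -546.

-546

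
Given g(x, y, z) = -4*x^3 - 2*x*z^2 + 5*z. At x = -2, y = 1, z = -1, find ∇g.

∂g/∂x = -12*x^2 - 2*z^2
∂g/∂y = 0
∂g/∂z = -4*x*z + 5
∇g = (-12*x^2 - 2*z^2, 0, -4*x*z + 5)
At (-2, 1, -1): (-50, 0, -3).

(-50, 0, -3)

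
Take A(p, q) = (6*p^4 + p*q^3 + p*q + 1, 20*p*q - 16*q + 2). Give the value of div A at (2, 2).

∂A₁/∂p = 24*p^3 + q^3 + q
∂A₂/∂q = 20*p - 16
∇·A = 24*p^3 + 20*p + q^3 + q - 16
At (2, 2): 226.

226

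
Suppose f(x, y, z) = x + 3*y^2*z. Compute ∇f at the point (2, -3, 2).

(1, -36, 27)

∂f/∂x = 1
∂f/∂y = 6*y*z
∂f/∂z = 3*y^2
∇f = (1, 6*y*z, 3*y^2)
At (2, -3, 2): (1, -36, 27).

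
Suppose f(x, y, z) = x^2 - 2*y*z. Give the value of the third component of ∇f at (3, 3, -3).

(∇f)_3 = ∂f/∂z = -2*y
At (3, 3, -3): -6.

-6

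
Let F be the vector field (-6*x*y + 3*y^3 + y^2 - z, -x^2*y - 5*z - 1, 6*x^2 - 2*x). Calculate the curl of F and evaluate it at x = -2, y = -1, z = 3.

(∇×F)₁ = ∂F₃/∂y − ∂F₂/∂z = 5
(∇×F)₂ = ∂F₁/∂z − ∂F₃/∂x = -12*x + 1
(∇×F)₃ = ∂F₂/∂x − ∂F₁/∂y = -2*x*y + 6*x - 9*y^2 - 2*y
∇×F = (5, -12*x + 1, -2*x*y + 6*x - 9*y^2 - 2*y)
At (-2, -1, 3): (5, 25, -23).

(5, 25, -23)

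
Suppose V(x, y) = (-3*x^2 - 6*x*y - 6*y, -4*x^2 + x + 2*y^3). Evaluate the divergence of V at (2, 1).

∂V₁/∂x = -6*x - 6*y
∂V₂/∂y = 6*y^2
∇·V = -6*x + 6*y^2 - 6*y
At (2, 1): -12.

-12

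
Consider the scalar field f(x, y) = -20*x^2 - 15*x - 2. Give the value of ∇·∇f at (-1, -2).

-40

∂²f/∂x² = -40
∂²f/∂y² = 0
∇²f = -40
At (-1, -2): -40.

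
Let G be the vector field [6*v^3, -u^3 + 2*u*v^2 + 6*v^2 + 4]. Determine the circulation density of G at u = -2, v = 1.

∂G₂/∂u = -3*u^2 + 2*v^2
∂G₁/∂v = 18*v^2
Scalar curl = -3*u^2 - 16*v^2
At (-2, 1): -28.

-28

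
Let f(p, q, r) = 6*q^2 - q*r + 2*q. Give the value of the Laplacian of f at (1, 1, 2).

12

∂²f/∂p² = 0
∂²f/∂q² = 12
∂²f/∂r² = 0
∇²f = 12
At (1, 1, 2): 12.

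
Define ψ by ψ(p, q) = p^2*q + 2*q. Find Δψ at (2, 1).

2

∂²ψ/∂p² = 2*q
∂²ψ/∂q² = 0
∇²ψ = 2*q
At (2, 1): 2.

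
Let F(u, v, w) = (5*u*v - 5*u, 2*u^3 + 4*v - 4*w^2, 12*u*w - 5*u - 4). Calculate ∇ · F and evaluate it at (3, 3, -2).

∂F₁/∂u = 5*v - 5
∂F₂/∂v = 4
∂F₃/∂w = 12*u
∇·F = 12*u + 5*v - 1
At (3, 3, -2): 50.

50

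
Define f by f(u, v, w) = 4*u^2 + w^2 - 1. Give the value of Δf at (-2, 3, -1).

10

∂²f/∂u² = 8
∂²f/∂v² = 0
∂²f/∂w² = 2
∇²f = 10
At (-2, 3, -1): 10.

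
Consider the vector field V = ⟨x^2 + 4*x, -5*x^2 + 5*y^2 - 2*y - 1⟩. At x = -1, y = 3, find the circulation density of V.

10

∂V₂/∂x = -10*x
∂V₁/∂y = 0
Scalar curl = -10*x
At (-1, 3): 10.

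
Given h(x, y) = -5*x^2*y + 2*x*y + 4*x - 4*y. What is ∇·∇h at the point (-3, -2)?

20

∂²h/∂x² = -10*y
∂²h/∂y² = 0
∇²h = -10*y
At (-3, -2): 20.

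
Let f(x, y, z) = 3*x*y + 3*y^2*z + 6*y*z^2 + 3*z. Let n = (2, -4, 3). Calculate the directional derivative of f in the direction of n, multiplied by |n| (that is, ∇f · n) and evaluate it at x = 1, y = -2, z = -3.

∂f/∂x = 3*y
∂f/∂y = 3*x + 6*y*z + 6*z^2
∂f/∂z = 3*y^2 + 12*y*z + 3
∇f at (1, -2, -3) = (-6, 93, 87)
∇f · n = (-6)(2) + (93)(-4) + (87)(3) = -123

-123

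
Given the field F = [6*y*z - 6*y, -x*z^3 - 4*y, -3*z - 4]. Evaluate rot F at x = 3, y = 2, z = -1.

(∇×F)₁ = ∂F₃/∂y − ∂F₂/∂z = 3*x*z^2
(∇×F)₂ = ∂F₁/∂z − ∂F₃/∂x = 6*y
(∇×F)₃ = ∂F₂/∂x − ∂F₁/∂y = -z^3 - 6*z + 6
∇×F = (3*x*z^2, 6*y, -z^3 - 6*z + 6)
At (3, 2, -1): (9, 12, 13).

(9, 12, 13)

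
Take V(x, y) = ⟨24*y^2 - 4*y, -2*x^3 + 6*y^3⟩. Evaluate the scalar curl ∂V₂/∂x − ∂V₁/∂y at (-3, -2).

∂V₂/∂x = -6*x^2
∂V₁/∂y = 48*y - 4
Scalar curl = -6*x^2 - 48*y + 4
At (-3, -2): 46.

46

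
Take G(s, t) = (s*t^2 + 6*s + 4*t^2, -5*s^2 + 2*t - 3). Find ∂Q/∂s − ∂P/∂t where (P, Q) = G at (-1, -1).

∂G₂/∂s = -10*s
∂G₁/∂t = 2*s*t + 8*t
Scalar curl = -2*s*t - 10*s - 8*t
At (-1, -1): 16.

16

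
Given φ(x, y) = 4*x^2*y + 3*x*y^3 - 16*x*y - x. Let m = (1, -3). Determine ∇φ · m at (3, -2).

∂φ/∂x = 8*x*y + 3*y^3 - 16*y - 1
∂φ/∂y = 4*x^2 + 9*x*y^2 - 16*x
∇φ at (3, -2) = (-41, 96)
∇φ · m = (-41)(1) + (96)(-3) = -329

-329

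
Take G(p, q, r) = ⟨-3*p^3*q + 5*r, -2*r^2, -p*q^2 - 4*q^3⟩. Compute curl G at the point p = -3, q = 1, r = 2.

(∇×G)₁ = ∂G₃/∂q − ∂G₂/∂r = -2*p*q - 12*q^2 + 4*r
(∇×G)₂ = ∂G₁/∂r − ∂G₃/∂p = q^2 + 5
(∇×G)₃ = ∂G₂/∂p − ∂G₁/∂q = 3*p^3
∇×G = (-2*p*q - 12*q^2 + 4*r, q^2 + 5, 3*p^3)
At (-3, 1, 2): (2, 6, -81).

(2, 6, -81)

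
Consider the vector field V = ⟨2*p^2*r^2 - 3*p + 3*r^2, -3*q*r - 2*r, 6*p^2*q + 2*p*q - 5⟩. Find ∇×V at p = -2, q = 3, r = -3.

(31, 0, 0)

(∇×V)₁ = ∂V₃/∂q − ∂V₂/∂r = 6*p^2 + 2*p + 3*q + 2
(∇×V)₂ = ∂V₁/∂r − ∂V₃/∂p = 4*p^2*r - 12*p*q - 2*q + 6*r
(∇×V)₃ = ∂V₂/∂p − ∂V₁/∂q = 0
∇×V = (6*p^2 + 2*p + 3*q + 2, 4*p^2*r - 12*p*q - 2*q + 6*r, 0)
At (-2, 3, -3): (31, 0, 0).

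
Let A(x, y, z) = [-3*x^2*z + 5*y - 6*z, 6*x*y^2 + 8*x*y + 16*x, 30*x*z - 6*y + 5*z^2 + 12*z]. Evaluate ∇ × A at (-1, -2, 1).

(∇×A)₁ = ∂A₃/∂y − ∂A₂/∂z = -6
(∇×A)₂ = ∂A₁/∂z − ∂A₃/∂x = -3*x^2 - 30*z - 6
(∇×A)₃ = ∂A₂/∂x − ∂A₁/∂y = 6*y^2 + 8*y + 11
∇×A = (-6, -3*x^2 - 30*z - 6, 6*y^2 + 8*y + 11)
At (-1, -2, 1): (-6, -39, 19).

(-6, -39, 19)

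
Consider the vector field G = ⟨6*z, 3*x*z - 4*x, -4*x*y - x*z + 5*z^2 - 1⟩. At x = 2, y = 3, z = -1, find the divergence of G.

-12

∂G₁/∂x = 0
∂G₂/∂y = 0
∂G₃/∂z = -x + 10*z
∇·G = -x + 10*z
At (2, 3, -1): -12.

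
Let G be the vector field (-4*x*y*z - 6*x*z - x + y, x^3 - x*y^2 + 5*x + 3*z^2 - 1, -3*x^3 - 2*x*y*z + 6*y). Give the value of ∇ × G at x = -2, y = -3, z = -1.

(∇×G)₁ = ∂G₃/∂y − ∂G₂/∂z = -2*x*z - 6*z + 6
(∇×G)₂ = ∂G₁/∂z − ∂G₃/∂x = 9*x^2 - 4*x*y - 6*x + 2*y*z
(∇×G)₃ = ∂G₂/∂x − ∂G₁/∂y = 3*x^2 + 4*x*z - y^2 + 4
∇×G = (-2*x*z - 6*z + 6, 9*x^2 - 4*x*y - 6*x + 2*y*z, 3*x^2 + 4*x*z - y^2 + 4)
At (-2, -3, -1): (8, 30, 15).

(8, 30, 15)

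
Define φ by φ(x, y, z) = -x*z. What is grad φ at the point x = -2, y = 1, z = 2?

(-2, 0, 2)

∂φ/∂x = -z
∂φ/∂y = 0
∂φ/∂z = -x
∇φ = (-z, 0, -x)
At (-2, 1, 2): (-2, 0, 2).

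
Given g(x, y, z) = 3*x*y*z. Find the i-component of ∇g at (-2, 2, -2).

(∇g)_1 = ∂g/∂x = 3*y*z
At (-2, 2, -2): -12.

-12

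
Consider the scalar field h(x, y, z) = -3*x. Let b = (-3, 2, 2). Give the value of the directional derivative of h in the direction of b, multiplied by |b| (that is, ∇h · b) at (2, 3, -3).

∂h/∂x = -3
∂h/∂y = 0
∂h/∂z = 0
∇h at (2, 3, -3) = (-3, 0, 0)
∇h · b = (-3)(-3) + (0)(2) + (0)(2) = 9

9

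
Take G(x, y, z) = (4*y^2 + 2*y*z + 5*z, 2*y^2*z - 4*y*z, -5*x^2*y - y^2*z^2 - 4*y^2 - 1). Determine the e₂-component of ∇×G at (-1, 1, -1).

(∇×G)_2 = ∂G₁/∂z − ∂G₃/∂x
= 2*y + 5 − (-10*x*y)
= 10*x*y + 2*y + 5
At (-1, 1, -1): -3.

-3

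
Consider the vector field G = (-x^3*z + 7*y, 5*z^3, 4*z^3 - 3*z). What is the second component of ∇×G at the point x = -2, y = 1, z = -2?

8

(∇×G)_2 = ∂G₁/∂z − ∂G₃/∂x
= -x^3 − (0)
= -x^3
At (-2, 1, -2): 8.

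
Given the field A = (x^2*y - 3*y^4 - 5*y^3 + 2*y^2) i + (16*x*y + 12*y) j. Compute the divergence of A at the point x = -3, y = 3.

∂A₁/∂x = 2*x*y
∂A₂/∂y = 16*x + 12
∇·A = 2*x*y + 16*x + 12
At (-3, 3): -54.

-54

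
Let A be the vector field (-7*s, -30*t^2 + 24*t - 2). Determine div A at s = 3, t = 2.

∂A₁/∂s = -7
∂A₂/∂t = -60*t + 24
∇·A = -60*t + 17
At (3, 2): -103.

-103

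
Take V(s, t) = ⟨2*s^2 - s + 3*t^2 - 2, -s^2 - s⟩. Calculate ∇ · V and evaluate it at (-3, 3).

-13

∂V₁/∂s = 4*s - 1
∂V₂/∂t = 0
∇·V = 4*s - 1
At (-3, 3): -13.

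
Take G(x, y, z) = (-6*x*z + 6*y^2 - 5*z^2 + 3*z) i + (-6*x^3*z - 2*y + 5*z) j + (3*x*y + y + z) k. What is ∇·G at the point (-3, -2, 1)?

∂G₁/∂x = -6*z
∂G₂/∂y = -2
∂G₃/∂z = 1
∇·G = -6*z - 1
At (-3, -2, 1): -7.

-7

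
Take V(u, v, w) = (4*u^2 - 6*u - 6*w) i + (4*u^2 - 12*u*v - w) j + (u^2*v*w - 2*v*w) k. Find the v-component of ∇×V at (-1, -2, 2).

(∇×V)_2 = ∂V₁/∂w − ∂V₃/∂u
= -6 − (2*u*v*w)
= -2*u*v*w - 6
At (-1, -2, 2): -14.

-14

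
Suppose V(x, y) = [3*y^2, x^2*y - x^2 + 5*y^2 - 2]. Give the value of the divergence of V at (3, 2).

29

∂V₁/∂x = 0
∂V₂/∂y = x^2 + 10*y
∇·V = x^2 + 10*y
At (3, 2): 29.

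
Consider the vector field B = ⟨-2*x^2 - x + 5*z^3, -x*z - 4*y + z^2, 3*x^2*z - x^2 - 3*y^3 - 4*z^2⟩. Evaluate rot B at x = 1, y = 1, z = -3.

(∇×B)₁ = ∂B₃/∂y − ∂B₂/∂z = x - 9*y^2 - 2*z
(∇×B)₂ = ∂B₁/∂z − ∂B₃/∂x = -6*x*z + 2*x + 15*z^2
(∇×B)₃ = ∂B₂/∂x − ∂B₁/∂y = -z
∇×B = (x - 9*y^2 - 2*z, -6*x*z + 2*x + 15*z^2, -z)
At (1, 1, -3): (-2, 155, 3).

(-2, 155, 3)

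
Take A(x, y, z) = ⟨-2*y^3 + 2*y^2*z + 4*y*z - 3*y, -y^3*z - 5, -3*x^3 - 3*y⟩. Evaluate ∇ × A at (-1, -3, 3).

(∇×A)₁ = ∂A₃/∂y − ∂A₂/∂z = y^3 - 3
(∇×A)₂ = ∂A₁/∂z − ∂A₃/∂x = 9*x^2 + 2*y^2 + 4*y
(∇×A)₃ = ∂A₂/∂x − ∂A₁/∂y = 6*y^2 - 4*y*z - 4*z + 3
∇×A = (y^3 - 3, 9*x^2 + 2*y^2 + 4*y, 6*y^2 - 4*y*z - 4*z + 3)
At (-1, -3, 3): (-30, 15, 81).

(-30, 15, 81)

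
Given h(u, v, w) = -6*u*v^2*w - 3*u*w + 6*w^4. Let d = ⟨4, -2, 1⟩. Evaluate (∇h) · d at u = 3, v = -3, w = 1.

∂h/∂u = -6*v^2*w - 3*w
∂h/∂v = -12*u*v*w
∂h/∂w = -6*u*v^2 - 3*u + 24*w^3
∇h at (3, -3, 1) = (-57, 108, -147)
∇h · d = (-57)(4) + (108)(-2) + (-147)(1) = -591

-591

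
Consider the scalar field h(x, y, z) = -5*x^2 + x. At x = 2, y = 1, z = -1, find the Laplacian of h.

-10

∂²h/∂x² = -10
∂²h/∂y² = 0
∂²h/∂z² = 0
∇²h = -10
At (2, 1, -1): -10.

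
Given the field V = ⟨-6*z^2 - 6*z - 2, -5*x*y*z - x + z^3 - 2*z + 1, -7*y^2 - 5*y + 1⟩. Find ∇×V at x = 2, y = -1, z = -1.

(-2, 6, -6)

(∇×V)₁ = ∂V₃/∂y − ∂V₂/∂z = 5*x*y - 14*y - 3*z^2 - 3
(∇×V)₂ = ∂V₁/∂z − ∂V₃/∂x = -12*z - 6
(∇×V)₃ = ∂V₂/∂x − ∂V₁/∂y = -5*y*z - 1
∇×V = (5*x*y - 14*y - 3*z^2 - 3, -12*z - 6, -5*y*z - 1)
At (2, -1, -1): (-2, 6, -6).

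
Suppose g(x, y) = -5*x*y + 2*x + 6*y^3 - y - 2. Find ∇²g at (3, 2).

72

∂²g/∂x² = 0
∂²g/∂y² = 36*y
∇²g = 36*y
At (3, 2): 72.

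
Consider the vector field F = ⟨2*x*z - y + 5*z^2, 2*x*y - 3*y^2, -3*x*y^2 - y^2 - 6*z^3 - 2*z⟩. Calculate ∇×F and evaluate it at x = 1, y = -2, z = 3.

(16, 44, -3)

(∇×F)₁ = ∂F₃/∂y − ∂F₂/∂z = -6*x*y - 2*y
(∇×F)₂ = ∂F₁/∂z − ∂F₃/∂x = 2*x + 3*y^2 + 10*z
(∇×F)₃ = ∂F₂/∂x − ∂F₁/∂y = 2*y + 1
∇×F = (-6*x*y - 2*y, 2*x + 3*y^2 + 10*z, 2*y + 1)
At (1, -2, 3): (16, 44, -3).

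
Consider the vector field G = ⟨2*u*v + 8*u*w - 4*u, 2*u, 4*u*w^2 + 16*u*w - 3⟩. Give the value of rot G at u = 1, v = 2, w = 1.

(0, -12, 0)

(∇×G)₁ = ∂G₃/∂v − ∂G₂/∂w = 0
(∇×G)₂ = ∂G₁/∂w − ∂G₃/∂u = 8*u - 4*w^2 - 16*w
(∇×G)₃ = ∂G₂/∂u − ∂G₁/∂v = -2*u + 2
∇×G = (0, 8*u - 4*w^2 - 16*w, -2*u + 2)
At (1, 2, 1): (0, -12, 0).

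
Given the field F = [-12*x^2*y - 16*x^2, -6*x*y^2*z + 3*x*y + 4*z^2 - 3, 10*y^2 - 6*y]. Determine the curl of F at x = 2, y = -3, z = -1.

(∇×F)₁ = ∂F₃/∂y − ∂F₂/∂z = 6*x*y^2 + 20*y - 8*z - 6
(∇×F)₂ = ∂F₁/∂z − ∂F₃/∂x = 0
(∇×F)₃ = ∂F₂/∂x − ∂F₁/∂y = 12*x^2 - 6*y^2*z + 3*y
∇×F = (6*x*y^2 + 20*y - 8*z - 6, 0, 12*x^2 - 6*y^2*z + 3*y)
At (2, -3, -1): (50, 0, 93).

(50, 0, 93)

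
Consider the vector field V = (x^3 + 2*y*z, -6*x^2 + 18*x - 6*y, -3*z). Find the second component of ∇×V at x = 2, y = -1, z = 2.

-2

(∇×V)_2 = ∂V₁/∂z − ∂V₃/∂x
= 2*y − (0)
= 2*y
At (2, -1, 2): -2.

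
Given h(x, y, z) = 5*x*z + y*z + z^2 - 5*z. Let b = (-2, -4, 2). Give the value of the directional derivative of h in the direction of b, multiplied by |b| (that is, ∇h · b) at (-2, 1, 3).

∂h/∂x = 5*z
∂h/∂y = z
∂h/∂z = 5*x + y + 2*z - 5
∇h at (-2, 1, 3) = (15, 3, -8)
∇h · b = (15)(-2) + (3)(-4) + (-8)(2) = -58

-58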